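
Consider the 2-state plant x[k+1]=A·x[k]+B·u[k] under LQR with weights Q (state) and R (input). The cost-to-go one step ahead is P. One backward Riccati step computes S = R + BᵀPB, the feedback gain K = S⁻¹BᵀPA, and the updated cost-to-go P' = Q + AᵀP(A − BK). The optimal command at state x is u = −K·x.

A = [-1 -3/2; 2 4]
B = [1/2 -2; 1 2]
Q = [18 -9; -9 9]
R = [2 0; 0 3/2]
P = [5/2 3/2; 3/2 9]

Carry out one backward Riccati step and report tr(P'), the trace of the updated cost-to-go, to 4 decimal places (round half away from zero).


BᵀP = [2.7500 9.7500; -2.0000 15.0000]
S = R + BᵀPB = [2 0; 0 3/2] + [11.1250 14.0000; 14.0000 34.0000] = [13.1250 14.0000; 14.0000 35.5000]
BᵀPA = [16.7500 34.8750; 32.0000 63.0000]
K = S⁻¹·BᵀPA = [0.5432 1.3191; 0.6872 1.2545]
A−BK = [0.1028 0.3494; 0.0824 0.1720]
AᵀP(A−BK) = [1.4114 3.0132; 3.0132 6.5922]
P' = Q + AᵀP(A−BK) = [19.4114 -5.9868; -5.9868 15.5922]
tr(P') = 35.0036

35.0036


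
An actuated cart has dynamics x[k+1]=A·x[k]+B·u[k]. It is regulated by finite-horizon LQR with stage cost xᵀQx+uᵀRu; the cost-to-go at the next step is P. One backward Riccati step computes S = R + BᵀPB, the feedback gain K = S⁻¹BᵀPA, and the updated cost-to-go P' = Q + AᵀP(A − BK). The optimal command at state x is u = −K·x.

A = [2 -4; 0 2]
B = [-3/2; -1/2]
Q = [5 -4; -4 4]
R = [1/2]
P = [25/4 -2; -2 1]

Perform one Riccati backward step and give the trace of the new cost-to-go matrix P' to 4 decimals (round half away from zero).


20.7672

BᵀP = [-8.3750 2.5000]
S = R + BᵀPB = [1/2] + [11.3125] = [11.8125]
BᵀPA = [-16.7500 38.5000]
K = S⁻¹·BᵀPA = [-1.4180 3.2593]
A−BK = [-0.1270 0.8889; -0.7090 3.6296]
AᵀP(A−BK) = [1.2487 -3.4074; -3.4074 10.5185]
P' = Q + AᵀP(A−BK) = [6.2487 -7.4074; -7.4074 14.5185]
tr(P') = 20.7672


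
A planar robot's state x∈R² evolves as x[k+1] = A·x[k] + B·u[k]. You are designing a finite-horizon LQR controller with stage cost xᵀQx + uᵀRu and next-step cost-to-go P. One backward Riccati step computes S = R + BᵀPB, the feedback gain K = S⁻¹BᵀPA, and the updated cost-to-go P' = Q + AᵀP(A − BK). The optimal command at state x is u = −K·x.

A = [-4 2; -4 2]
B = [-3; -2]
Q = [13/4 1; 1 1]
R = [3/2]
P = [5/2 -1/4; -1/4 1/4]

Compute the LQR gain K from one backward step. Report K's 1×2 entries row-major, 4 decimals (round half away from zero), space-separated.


BᵀP = [-7.0000 0.2500]
S = R + BᵀPB = [3/2] + [20.5000] = [22.0000]
BᵀPA = [27.0000 -13.5000]
K = S⁻¹·BᵀPA = [1.2273 -0.6136]
A−BK = [-0.3182 0.1591; -1.5455 0.7727]
AᵀP(A−BK) = [2.8636 -1.4318; -1.4318 0.7159]
P' = Q + AᵀP(A−BK) = [6.1136 -0.4318; -0.4318 1.7159]
tr(P') = 7.8295

1.2273 -0.6136


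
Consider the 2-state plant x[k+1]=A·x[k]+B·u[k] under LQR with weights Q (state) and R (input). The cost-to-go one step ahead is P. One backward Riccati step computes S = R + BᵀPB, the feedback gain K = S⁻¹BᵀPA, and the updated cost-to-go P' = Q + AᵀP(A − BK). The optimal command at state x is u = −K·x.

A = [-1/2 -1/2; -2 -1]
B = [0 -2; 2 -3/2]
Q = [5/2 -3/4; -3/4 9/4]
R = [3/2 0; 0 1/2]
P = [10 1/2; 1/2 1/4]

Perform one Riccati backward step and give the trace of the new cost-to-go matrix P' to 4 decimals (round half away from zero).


5.2275

BᵀP = [1.0000 0.5000; -20.7500 -1.3750]
S = R + BᵀPB = [3/2 0; 0 1/2] + [1.0000 -2.7500; -2.7500 43.5625] = [2.5000 -2.7500; -2.7500 44.0625]
BᵀPA = [-1.5000 -1.0000; 13.1250 11.7500]
K = S⁻¹·BᵀPA = [-0.2924 -0.1145; 0.2796 0.2595]
A−BK = [0.0592 0.0190; -0.9957 -0.3817]
AᵀP(A−BK) = [0.3913 0.1720; 0.1720 0.0861]
P' = Q + AᵀP(A−BK) = [2.8913 -0.5780; -0.5780 2.3361]
tr(P') = 5.2275


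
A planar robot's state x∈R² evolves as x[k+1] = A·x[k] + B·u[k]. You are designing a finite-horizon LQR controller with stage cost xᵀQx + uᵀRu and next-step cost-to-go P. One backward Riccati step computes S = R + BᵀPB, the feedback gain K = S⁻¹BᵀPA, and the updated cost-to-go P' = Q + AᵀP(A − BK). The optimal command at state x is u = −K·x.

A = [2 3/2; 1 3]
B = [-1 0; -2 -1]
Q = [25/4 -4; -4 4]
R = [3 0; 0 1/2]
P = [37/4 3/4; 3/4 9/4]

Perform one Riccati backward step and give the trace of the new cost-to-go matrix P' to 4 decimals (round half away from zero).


25.7364

BᵀP = [-10.7500 -5.2500; -0.7500 -2.2500]
S = R + BᵀPB = [3 0; 0 1/2] + [21.2500 5.2500; 5.2500 2.2500] = [24.2500 5.2500; 5.2500 2.7500]
BᵀPA = [-26.7500 -31.8750; -3.7500 -7.8750]
K = S⁻¹·BᵀPA = [-1.3770 -1.1837; 1.2652 -0.6038]
A−BK = [0.6230 0.3163; -0.4888 0.0288]
AᵀP(A−BK) = [10.1597 6.1965; 6.1965 5.3267]
P' = Q + AᵀP(A−BK) = [16.4097 2.1965; 2.1965 9.3267]
tr(P') = 25.7364


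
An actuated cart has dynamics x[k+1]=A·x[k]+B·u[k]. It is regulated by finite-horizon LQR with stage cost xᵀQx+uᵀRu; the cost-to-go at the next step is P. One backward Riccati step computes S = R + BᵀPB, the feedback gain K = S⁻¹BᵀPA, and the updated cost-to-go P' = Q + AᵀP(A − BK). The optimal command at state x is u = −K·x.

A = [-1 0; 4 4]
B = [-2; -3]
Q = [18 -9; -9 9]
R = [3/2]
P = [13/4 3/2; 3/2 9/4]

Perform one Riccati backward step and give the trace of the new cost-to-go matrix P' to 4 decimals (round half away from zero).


BᵀP = [-11.0000 -9.7500]
S = R + BᵀPB = [3/2] + [51.2500] = [52.7500]
BᵀPA = [-28.0000 -39.0000]
K = S⁻¹·BᵀPA = [-0.5308 -0.7393]
A−BK = [-2.0616 -1.4787; 2.4076 1.7820]
AᵀP(A−BK) = [12.3874 9.2986; 9.2986 7.1659]
P' = Q + AᵀP(A−BK) = [30.3874 0.2986; 0.2986 16.1659]
tr(P') = 46.5533

46.5533


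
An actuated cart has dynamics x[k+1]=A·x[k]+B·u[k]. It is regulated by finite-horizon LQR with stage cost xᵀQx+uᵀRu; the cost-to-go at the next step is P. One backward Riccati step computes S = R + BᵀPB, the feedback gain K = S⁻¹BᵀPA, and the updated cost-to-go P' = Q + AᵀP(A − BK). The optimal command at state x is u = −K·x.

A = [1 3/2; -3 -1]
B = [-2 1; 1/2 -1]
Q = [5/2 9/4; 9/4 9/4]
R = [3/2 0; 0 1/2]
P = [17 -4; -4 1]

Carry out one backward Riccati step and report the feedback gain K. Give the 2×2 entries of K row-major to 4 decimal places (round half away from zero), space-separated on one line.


-0.3463 -0.3994 0.7769 0.7067

BᵀP = [-36.0000 8.5000; 21.0000 -5.0000]
S = R + BᵀPB = [3/2 0; 0 1/2] + [76.2500 -44.5000; -44.5000 26.0000] = [77.7500 -44.5000; -44.5000 26.5000]
BᵀPA = [-61.5000 -62.5000; 36.0000 36.5000]
K = S⁻¹·BᵀPA = [-0.3463 -0.3994; 0.7769 0.7067]
A−BK = [-0.4696 -0.0055; -2.0499 -0.0936]
AᵀP(A−BK) = [0.7317 0.4969; 0.4969 0.4941]
P' = Q + AᵀP(A−BK) = [3.2317 2.7469; 2.7469 2.7441]
tr(P') = 5.9758


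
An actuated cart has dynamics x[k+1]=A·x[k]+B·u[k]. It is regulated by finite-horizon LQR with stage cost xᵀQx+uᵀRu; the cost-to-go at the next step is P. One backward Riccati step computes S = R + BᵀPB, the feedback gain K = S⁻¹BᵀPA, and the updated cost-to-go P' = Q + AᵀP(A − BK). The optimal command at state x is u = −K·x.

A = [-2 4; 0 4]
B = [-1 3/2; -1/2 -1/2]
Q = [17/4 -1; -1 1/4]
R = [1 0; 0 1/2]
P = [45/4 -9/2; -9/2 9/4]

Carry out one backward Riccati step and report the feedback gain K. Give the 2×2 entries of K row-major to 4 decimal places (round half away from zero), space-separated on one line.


BᵀP = [-9.0000 3.3750; 19.1250 -7.8750]
S = R + BᵀPB = [1 0; 0 1/2] + [7.3125 -15.1875; -15.1875 32.6250] = [8.3125 -15.1875; -15.1875 33.1250]
BᵀPA = [18.0000 -22.5000; -38.2500 45.0000]
K = S⁻¹·BᵀPA = [0.3430 -1.3845; -0.9975 0.7237]
A−BK = [-0.1608 1.5299; -0.3272 3.6696]
AᵀP(A−BK) = [0.6734 -1.3971; -1.3971 8.2818]
P' = Q + AᵀP(A−BK) = [4.9234 -2.3971; -2.3971 8.5318]
tr(P') = 13.4552

0.3430 -1.3845 -0.9975 0.7237


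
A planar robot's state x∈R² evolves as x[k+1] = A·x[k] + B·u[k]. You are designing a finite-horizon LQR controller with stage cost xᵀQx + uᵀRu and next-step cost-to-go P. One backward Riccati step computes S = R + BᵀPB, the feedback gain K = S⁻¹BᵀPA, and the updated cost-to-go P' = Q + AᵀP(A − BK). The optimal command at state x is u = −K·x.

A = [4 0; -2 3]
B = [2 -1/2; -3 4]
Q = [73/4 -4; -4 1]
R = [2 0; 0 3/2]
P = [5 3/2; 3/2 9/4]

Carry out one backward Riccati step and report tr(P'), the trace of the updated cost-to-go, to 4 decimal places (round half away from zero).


31.1389

BᵀP = [5.5000 -3.7500; 3.5000 8.2500]
S = R + BᵀPB = [2 0; 0 3/2] + [22.2500 -17.7500; -17.7500 31.2500] = [24.2500 -17.7500; -17.7500 32.7500]
BᵀPA = [29.5000 -11.2500; -2.5000 24.7500]
K = S⁻¹·BᵀPA = [1.9238 0.1479; 0.9663 0.8359]
A−BK = [0.6355 0.1221; -0.0939 0.1002]
AᵀP(A−BK) = [10.6632 2.2259; 2.2259 1.2257]
P' = Q + AᵀP(A−BK) = [28.9132 -1.7741; -1.7741 2.2257]
tr(P') = 31.1389


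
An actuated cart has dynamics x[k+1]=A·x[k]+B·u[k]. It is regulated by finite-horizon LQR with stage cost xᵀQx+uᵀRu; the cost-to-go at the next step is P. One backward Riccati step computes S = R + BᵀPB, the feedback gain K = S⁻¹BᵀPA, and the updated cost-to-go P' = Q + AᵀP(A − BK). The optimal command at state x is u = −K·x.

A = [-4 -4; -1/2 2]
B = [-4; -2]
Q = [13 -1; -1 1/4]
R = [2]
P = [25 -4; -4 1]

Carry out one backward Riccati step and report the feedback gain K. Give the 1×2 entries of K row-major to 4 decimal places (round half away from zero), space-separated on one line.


BᵀP = [-92.0000 14.0000]
S = R + BᵀPB = [2] + [340.0000] = [342.0000]
BᵀPA = [361.0000 396.0000]
K = S⁻¹·BᵀPA = [1.0556 1.1579]
A−BK = [0.2222 0.6316; 1.6111 4.3158]
AᵀP(A−BK) = [3.1944 5.0000; 5.0000 9.4737]
P' = Q + AᵀP(A−BK) = [16.1944 4.0000; 4.0000 9.7237]
tr(P') = 25.9181

1.0556 1.1579


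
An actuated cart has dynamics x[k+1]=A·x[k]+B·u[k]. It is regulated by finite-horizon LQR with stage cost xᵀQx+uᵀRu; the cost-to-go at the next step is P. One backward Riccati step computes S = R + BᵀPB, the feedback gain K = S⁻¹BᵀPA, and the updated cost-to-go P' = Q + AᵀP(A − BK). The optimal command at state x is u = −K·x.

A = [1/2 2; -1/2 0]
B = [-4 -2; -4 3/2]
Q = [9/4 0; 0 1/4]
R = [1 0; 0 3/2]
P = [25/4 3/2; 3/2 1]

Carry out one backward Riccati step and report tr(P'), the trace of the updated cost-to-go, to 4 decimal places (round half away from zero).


3.0290

BᵀP = [-31.0000 -10.0000; -10.2500 -1.5000]
S = R + BᵀPB = [1 0; 0 3/2] + [164.0000 47.0000; 47.0000 18.2500] = [165.0000 47.0000; 47.0000 19.7500]
BᵀPA = [-10.5000 -62.0000; -4.3750 -20.5000]
K = S⁻¹·BᵀPA = [-0.0017 -0.2486; -0.2176 -0.4463]
A−BK = [0.0582 0.1129; -0.1803 -0.3251]
AᵀP(A−BK) = [0.0932 0.1868; 0.1868 0.4358]
P' = Q + AᵀP(A−BK) = [2.3432 0.1868; 0.1868 0.6858]
tr(P') = 3.0290


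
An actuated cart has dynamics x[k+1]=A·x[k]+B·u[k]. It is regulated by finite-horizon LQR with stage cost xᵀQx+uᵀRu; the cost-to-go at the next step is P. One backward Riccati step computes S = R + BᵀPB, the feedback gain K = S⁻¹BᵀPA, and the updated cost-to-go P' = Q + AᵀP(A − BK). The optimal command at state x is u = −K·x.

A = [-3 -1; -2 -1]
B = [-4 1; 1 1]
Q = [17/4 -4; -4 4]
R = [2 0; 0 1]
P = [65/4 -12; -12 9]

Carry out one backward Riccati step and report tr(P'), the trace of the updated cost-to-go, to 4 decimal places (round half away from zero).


9.2177

BᵀP = [-77.0000 57.0000; 4.2500 -3.0000]
S = R + BᵀPB = [2 0; 0 1] + [365.0000 -20.0000; -20.0000 1.2500] = [367.0000 -20.0000; -20.0000 2.2500]
BᵀPA = [117.0000 20.0000; -6.7500 -1.2500]
K = S⁻¹·BᵀPA = [0.3012 0.0470; -0.3224 -0.1380]
A−BK = [-1.4727 -0.6741; -1.9789 -0.9090]
AᵀP(A−BK) = [0.8297 0.3224; 0.3224 0.1380]
P' = Q + AᵀP(A−BK) = [5.0797 -3.6776; -3.6776 4.1380]
tr(P') = 9.2177


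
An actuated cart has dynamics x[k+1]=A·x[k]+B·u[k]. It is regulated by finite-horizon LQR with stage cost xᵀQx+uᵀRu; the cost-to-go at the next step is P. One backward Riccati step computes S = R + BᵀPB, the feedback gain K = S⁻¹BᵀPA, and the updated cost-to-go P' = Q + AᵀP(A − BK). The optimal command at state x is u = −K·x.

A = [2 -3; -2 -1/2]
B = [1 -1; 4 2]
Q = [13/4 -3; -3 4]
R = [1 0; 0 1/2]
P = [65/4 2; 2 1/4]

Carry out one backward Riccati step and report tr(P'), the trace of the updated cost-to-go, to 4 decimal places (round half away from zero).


10.9448

BᵀP = [24.2500 3.0000; -12.2500 -1.5000]
S = R + BᵀPB = [1 0; 0 1/2] + [36.2500 -18.2500; -18.2500 9.2500] = [37.2500 -18.2500; -18.2500 9.7500]
BᵀPA = [42.5000 -74.2500; -21.5000 37.5000]
K = S⁻¹·BᵀPA = [0.7303 -1.3133; -0.8382 1.3880]
A−BK = [0.4315 -0.2988; -3.2448 1.9772]
AᵀP(A−BK) = [0.9419 -1.5944; -1.5944 2.7529]
P' = Q + AᵀP(A−BK) = [4.1919 -4.5944; -4.5944 6.7529]
tr(P') = 10.9448


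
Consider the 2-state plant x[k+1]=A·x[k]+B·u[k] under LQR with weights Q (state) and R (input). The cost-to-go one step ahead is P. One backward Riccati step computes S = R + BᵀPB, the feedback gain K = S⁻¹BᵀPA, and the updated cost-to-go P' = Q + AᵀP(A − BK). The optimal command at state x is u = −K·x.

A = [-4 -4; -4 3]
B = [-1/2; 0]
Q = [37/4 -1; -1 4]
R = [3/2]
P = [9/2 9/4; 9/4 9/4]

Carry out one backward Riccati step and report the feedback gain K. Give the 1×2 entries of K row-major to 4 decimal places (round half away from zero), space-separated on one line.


5.1429 2.1429

BᵀP = [-2.2500 -1.1250]
S = R + BᵀPB = [3/2] + [1.1250] = [2.6250]
BᵀPA = [13.5000 5.6250]
K = S⁻¹·BᵀPA = [5.1429 2.1429]
A−BK = [-1.4286 -2.9286; -4.0000 3.0000]
AᵀP(A−BK) = [110.5714 25.0714; 25.0714 26.1964]
P' = Q + AᵀP(A−BK) = [119.8214 24.0714; 24.0714 30.1964]
tr(P') = 150.0179


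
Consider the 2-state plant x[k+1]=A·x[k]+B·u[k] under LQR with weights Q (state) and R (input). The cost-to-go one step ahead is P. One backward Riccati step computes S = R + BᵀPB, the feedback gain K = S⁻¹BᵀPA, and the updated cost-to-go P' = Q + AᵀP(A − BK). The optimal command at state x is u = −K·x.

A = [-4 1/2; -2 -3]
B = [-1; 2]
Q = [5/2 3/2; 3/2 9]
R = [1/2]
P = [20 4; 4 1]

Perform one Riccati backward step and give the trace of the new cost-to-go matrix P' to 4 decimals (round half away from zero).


83.3824

BᵀP = [-12.0000 -2.0000]
S = R + BᵀPB = [1/2] + [8.0000] = [8.5000]
BᵀPA = [52.0000 0.0000]
K = S⁻¹·BᵀPA = [6.1176 0.0000]
A−BK = [2.1176 0.5000; -14.2353 -3.0000]
AᵀP(A−BK) = [69.8824 10.0000; 10.0000 2.0000]
P' = Q + AᵀP(A−BK) = [72.3824 11.5000; 11.5000 11.0000]
tr(P') = 83.3824


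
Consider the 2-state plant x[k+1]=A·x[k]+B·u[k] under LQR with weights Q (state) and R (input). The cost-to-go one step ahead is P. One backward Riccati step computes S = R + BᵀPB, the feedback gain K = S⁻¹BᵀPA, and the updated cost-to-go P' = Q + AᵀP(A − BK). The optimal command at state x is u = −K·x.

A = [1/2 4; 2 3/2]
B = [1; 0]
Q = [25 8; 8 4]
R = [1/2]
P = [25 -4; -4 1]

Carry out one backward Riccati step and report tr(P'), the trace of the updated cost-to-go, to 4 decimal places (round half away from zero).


BᵀP = [25.0000 -4.0000]
S = R + BᵀPB = [1/2] + [25.0000] = [25.5000]
BᵀPA = [4.5000 94.0000]
K = S⁻¹·BᵀPA = [0.1765 3.6863]
A−BK = [0.3235 0.3137; 2.0000 1.5000]
AᵀP(A−BK) = [1.4559 1.4118; 1.4118 7.7402]
P' = Q + AᵀP(A−BK) = [26.4559 9.4118; 9.4118 11.7402]
tr(P') = 38.1961

38.1961


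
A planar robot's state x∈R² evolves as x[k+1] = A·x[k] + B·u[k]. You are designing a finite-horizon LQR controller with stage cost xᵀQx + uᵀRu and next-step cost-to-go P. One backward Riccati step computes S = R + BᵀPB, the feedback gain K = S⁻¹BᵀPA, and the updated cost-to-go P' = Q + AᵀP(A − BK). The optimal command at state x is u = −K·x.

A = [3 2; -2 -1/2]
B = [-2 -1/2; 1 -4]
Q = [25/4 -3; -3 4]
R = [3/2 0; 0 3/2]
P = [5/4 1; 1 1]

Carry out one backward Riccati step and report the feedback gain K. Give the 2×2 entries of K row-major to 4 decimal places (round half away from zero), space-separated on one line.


-0.5834 -0.3957 -0.0965 -0.2347

BᵀP = [-1.5000 -1.0000; -4.6250 -4.5000]
S = R + BᵀPB = [3/2 0; 0 3/2] + [2.0000 4.7500; 4.7500 20.3125] = [3.5000 4.7500; 4.7500 21.8125]
BᵀPA = [-2.5000 -2.5000; -4.8750 -7.0000]
K = S⁻¹·BᵀPA = [-0.5834 -0.3957; -0.0965 -0.2347]
A−BK = [1.7850 1.0912; -1.8024 -1.0433]
AᵀP(A−BK) = [1.3213 0.8664; 0.8664 0.6175]
P' = Q + AᵀP(A−BK) = [7.5713 -2.1336; -2.1336 4.6175]
tr(P') = 12.1888


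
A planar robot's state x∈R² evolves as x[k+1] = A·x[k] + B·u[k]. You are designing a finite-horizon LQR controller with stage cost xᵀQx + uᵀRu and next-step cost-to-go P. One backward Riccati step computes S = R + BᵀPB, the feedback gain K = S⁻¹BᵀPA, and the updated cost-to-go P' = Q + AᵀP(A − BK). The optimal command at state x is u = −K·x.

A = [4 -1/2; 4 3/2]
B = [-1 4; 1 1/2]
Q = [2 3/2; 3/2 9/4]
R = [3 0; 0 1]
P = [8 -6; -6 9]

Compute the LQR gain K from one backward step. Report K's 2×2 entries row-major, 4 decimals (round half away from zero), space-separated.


2.1042 0.9650 1.3059 0.0285

BᵀP = [-14.0000 15.0000; 29.0000 -19.5000]
S = R + BᵀPB = [3 0; 0 1] + [29.0000 -48.5000; -48.5000 106.2500] = [32.0000 -48.5000; -48.5000 107.2500]
BᵀPA = [4.0000 29.5000; 38.0000 -43.7500]
K = S⁻¹·BᵀPA = [2.1042 0.9650; 1.3059 0.0285]
A−BK = [0.8808 0.3511; 1.2429 0.5207]
AᵀP(A−BK) = [21.9606 9.0577; 9.0577 4.0273]
P' = Q + AᵀP(A−BK) = [23.9606 10.5577; 10.5577 6.2773]
tr(P') = 30.2380


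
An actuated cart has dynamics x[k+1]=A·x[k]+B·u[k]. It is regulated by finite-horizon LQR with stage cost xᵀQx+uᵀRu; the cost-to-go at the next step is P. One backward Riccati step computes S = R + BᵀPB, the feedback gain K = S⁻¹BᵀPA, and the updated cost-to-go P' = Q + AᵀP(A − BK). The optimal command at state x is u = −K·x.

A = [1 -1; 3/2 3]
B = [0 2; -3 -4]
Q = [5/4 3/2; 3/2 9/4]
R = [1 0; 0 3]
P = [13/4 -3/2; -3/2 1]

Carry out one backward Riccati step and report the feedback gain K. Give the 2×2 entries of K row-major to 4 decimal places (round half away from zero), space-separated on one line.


-0.3529 -0.4412 0.1681 -0.4328

BᵀP = [4.5000 -3.0000; 12.5000 -7.0000]
S = R + BᵀPB = [1 0; 0 3] + [9.0000 21.0000; 21.0000 53.0000] = [10.0000 21.0000; 21.0000 56.0000]
BᵀPA = [0.0000 -13.5000; 2.0000 -33.5000]
K = S⁻¹·BᵀPA = [-0.3529 -0.4412; 0.1681 -0.4328]
A−BK = [0.6639 -0.1345; 1.1134 -0.0546]
AᵀP(A−BK) = [0.6639 -0.1345; -0.1345 0.7962]
P' = Q + AᵀP(A−BK) = [1.9139 1.3655; 1.3655 3.0462]
tr(P') = 4.9601


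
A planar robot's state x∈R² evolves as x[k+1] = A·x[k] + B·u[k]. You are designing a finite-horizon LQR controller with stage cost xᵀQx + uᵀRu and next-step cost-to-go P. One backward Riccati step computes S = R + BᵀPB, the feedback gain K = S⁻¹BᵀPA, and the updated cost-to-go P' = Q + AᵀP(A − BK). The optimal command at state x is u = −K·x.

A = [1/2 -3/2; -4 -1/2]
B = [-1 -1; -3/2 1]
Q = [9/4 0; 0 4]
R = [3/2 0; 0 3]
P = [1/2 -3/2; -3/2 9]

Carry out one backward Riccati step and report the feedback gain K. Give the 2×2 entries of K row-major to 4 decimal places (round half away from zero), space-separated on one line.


BᵀP = [1.7500 -12.0000; -2.0000 10.5000]
S = R + BᵀPB = [3/2 0; 0 3] + [16.2500 -13.7500; -13.7500 12.5000] = [17.7500 -13.7500; -13.7500 15.5000]
BᵀPA = [48.8750 3.3750; -43.0000 -2.2500]
K = S⁻¹·BᵀPA = [1.9325 0.2484; -1.0599 0.0752]
A−BK = [1.3725 -1.1765; -0.0414 -0.2026]
AᵀP(A−BK) = [10.0997 0.0931; 0.0931 0.4559]
P' = Q + AᵀP(A−BK) = [12.3497 0.0931; 0.0931 4.4559]
tr(P') = 16.8056

1.9325 0.2484 -1.0599 0.0752


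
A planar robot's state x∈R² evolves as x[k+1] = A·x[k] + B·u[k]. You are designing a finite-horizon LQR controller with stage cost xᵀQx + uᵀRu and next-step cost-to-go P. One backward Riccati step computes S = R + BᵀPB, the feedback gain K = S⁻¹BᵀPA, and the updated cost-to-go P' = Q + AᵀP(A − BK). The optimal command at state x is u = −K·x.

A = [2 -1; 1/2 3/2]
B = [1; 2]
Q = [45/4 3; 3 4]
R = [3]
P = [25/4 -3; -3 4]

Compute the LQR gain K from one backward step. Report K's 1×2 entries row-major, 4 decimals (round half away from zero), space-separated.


BᵀP = [0.2500 5.0000]
S = R + BᵀPB = [3] + [10.2500] = [13.2500]
BᵀPA = [3.0000 7.2500]
K = S⁻¹·BᵀPA = [0.2264 0.5472]
A−BK = [1.7736 -1.5472; 0.0472 0.4057]
AᵀP(A−BK) = [19.3208 -18.6415; -18.6415 20.2830]
P' = Q + AᵀP(A−BK) = [30.5708 -15.6415; -15.6415 24.2830]
tr(P') = 54.8538

0.2264 0.5472


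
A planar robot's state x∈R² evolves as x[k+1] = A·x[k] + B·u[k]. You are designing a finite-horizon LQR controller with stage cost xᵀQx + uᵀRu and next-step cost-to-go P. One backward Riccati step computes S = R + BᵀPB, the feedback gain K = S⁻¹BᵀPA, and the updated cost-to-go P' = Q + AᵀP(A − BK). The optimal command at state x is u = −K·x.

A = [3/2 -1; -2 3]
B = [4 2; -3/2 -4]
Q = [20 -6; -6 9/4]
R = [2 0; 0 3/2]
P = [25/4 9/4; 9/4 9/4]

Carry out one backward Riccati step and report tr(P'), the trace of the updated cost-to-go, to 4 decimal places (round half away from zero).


BᵀP = [21.6250 5.6250; 3.5000 -4.5000]
S = R + BᵀPB = [2 0; 0 3/2] + [78.0625 20.7500; 20.7500 25.0000] = [80.0625 20.7500; 20.7500 26.5000]
BᵀPA = [21.1875 -4.7500; 14.2500 -17.0000]
K = S⁻¹·BᵀPA = [0.1572 0.1342; 0.4147 -0.7466]
A−BK = [0.0420 -0.0435; -0.1056 0.2150]
AᵀP(A−BK) = [0.3235 -0.4540; -0.4540 0.9458]
P' = Q + AᵀP(A−BK) = [20.3235 -6.4540; -6.4540 3.1958]
tr(P') = 23.5192

23.5192


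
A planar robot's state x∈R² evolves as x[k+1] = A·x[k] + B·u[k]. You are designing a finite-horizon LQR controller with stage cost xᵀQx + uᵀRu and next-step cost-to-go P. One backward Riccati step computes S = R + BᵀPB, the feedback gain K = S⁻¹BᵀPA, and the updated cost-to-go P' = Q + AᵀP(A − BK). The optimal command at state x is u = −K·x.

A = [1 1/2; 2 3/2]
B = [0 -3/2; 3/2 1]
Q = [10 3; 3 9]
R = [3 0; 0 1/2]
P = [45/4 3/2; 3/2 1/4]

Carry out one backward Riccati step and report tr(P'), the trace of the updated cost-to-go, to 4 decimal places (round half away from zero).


BᵀP = [2.2500 0.3750; -15.3750 -2.0000]
S = R + BᵀPB = [3 0; 0 1/2] + [0.5625 -3.0000; -3.0000 21.0625] = [3.5625 -3.0000; -3.0000 21.5625]
BᵀPA = [3.0000 1.6875; -19.3750 -10.6875]
K = S⁻¹·BᵀPA = [0.0968 0.0638; -0.8851 -0.4868]
A−BK = [-0.3276 -0.2302; 2.7399 1.8911]
AᵀP(A−BK) = [0.8111 0.5023; 0.5023 0.3149]
P' = Q + AᵀP(A−BK) = [10.8111 3.5023; 3.5023 9.3149]
tr(P') = 20.1261

20.1261


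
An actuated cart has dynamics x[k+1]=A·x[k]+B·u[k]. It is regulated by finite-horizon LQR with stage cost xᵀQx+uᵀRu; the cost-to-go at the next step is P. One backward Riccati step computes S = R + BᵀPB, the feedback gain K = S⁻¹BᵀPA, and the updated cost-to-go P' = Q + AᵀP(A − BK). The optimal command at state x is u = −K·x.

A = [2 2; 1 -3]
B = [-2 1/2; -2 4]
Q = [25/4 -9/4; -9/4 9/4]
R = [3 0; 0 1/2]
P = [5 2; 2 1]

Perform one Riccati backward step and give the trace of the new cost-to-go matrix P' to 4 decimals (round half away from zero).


12.2094

BᵀP = [-14.0000 -6.0000; 10.5000 5.0000]
S = R + BᵀPB = [3 0; 0 1/2] + [40.0000 -31.0000; -31.0000 25.2500] = [43.0000 -31.0000; -31.0000 25.7500]
BᵀPA = [-34.0000 -10.0000; 26.0000 6.0000]
K = S⁻¹·BᵀPA = [-0.4752 -0.4889; 0.4376 -0.3556]
A−BK = [0.8308 1.2000; -1.7009 -2.5556]
AᵀP(A−BK) = [1.4650 1.6222; 1.6222 2.2444]
P' = Q + AᵀP(A−BK) = [7.7150 -0.6278; -0.6278 4.4944]
tr(P') = 12.2094


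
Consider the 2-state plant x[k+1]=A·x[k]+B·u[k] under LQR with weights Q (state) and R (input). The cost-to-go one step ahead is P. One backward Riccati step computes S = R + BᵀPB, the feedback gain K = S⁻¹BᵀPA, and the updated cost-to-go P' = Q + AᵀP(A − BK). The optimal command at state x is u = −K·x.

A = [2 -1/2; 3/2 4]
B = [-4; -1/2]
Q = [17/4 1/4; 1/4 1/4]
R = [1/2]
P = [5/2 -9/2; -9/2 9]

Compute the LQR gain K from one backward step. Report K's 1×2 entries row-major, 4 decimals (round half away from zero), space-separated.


0.1919 2.3384

BᵀP = [-7.7500 13.5000]
S = R + BᵀPB = [1/2] + [24.2500] = [24.7500]
BᵀPA = [4.7500 57.8750]
K = S⁻¹·BᵀPA = [0.1919 2.3384]
A−BK = [2.7677 8.8535; 1.5960 5.1692]
AᵀP(A−BK) = [2.3384 7.7677; 7.7677 27.2910]
P' = Q + AᵀP(A−BK) = [6.5884 8.0177; 8.0177 27.5410]
tr(P') = 34.1294


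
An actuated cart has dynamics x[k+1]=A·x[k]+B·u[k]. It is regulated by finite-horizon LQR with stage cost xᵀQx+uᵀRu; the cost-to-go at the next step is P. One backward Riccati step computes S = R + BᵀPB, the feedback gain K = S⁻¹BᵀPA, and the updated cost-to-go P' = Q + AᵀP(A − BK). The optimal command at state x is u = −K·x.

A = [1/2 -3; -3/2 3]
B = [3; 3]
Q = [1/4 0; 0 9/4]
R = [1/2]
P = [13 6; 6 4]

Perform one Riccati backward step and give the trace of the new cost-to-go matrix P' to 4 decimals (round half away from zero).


24.6190

BᵀP = [57.0000 30.0000]
S = R + BᵀPB = [1/2] + [261.0000] = [261.5000]
BᵀPA = [-16.5000 -81.0000]
K = S⁻¹·BᵀPA = [-0.0631 -0.3098]
A−BK = [0.6893 -2.0707; -1.3107 3.9293]
AᵀP(A−BK) = [2.2089 -6.6109; -6.6109 19.9101]
P' = Q + AᵀP(A−BK) = [2.4589 -6.6109; -6.6109 22.1601]
tr(P') = 24.6190


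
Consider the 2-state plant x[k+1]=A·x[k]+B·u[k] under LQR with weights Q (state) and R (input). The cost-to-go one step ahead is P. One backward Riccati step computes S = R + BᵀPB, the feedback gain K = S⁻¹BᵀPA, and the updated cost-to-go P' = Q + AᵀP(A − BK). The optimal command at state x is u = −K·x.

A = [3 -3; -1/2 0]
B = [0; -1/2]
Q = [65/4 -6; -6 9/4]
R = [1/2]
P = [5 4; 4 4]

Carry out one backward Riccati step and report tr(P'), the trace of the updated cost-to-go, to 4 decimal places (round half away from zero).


56.8333

BᵀP = [-2.0000 -2.0000]
S = R + BᵀPB = [1/2] + [1.0000] = [1.5000]
BᵀPA = [-5.0000 6.0000]
K = S⁻¹·BᵀPA = [-3.3333 4.0000]
A−BK = [3.0000 -3.0000; -2.1667 2.0000]
AᵀP(A−BK) = [17.3333 -19.0000; -19.0000 21.0000]
P' = Q + AᵀP(A−BK) = [33.5833 -25.0000; -25.0000 23.2500]
tr(P') = 56.8333


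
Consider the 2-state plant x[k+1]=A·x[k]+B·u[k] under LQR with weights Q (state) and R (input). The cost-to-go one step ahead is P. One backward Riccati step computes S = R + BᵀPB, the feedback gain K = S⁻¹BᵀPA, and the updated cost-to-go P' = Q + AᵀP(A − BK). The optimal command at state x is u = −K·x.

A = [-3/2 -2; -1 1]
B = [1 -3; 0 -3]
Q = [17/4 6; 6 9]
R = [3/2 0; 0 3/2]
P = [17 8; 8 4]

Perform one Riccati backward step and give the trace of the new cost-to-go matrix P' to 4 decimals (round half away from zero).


14.5826

BᵀP = [17.0000 8.0000; -75.0000 -36.0000]
S = R + BᵀPB = [3/2 0; 0 3/2] + [17.0000 -75.0000; -75.0000 333.0000] = [18.5000 -75.0000; -75.0000 334.5000]
BᵀPA = [-33.5000 -26.0000; 148.5000 114.0000]
K = S⁻¹·BᵀPA = [-0.1212 -0.2610; 0.4168 0.2823]
A−BK = [-0.1285 -0.8921; 0.2503 1.8469]
AᵀP(A−BK) = [0.2993 0.3369; 0.3369 1.0333]
P' = Q + AᵀP(A−BK) = [4.5493 6.3369; 6.3369 10.0333]
tr(P') = 14.5826


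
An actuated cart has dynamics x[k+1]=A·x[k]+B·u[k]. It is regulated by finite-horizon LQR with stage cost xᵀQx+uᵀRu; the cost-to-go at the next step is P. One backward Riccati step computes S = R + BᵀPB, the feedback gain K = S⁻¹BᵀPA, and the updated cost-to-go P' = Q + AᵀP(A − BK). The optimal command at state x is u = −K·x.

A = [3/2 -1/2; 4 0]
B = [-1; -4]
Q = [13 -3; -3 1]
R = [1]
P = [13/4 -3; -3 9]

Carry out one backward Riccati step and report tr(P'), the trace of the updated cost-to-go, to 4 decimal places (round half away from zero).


16.2384

BᵀP = [8.7500 -33.0000]
S = R + BᵀPB = [1] + [123.2500] = [124.2500]
BᵀPA = [-118.8750 -4.3750]
K = S⁻¹·BᵀPA = [-0.9567 -0.0352]
A−BK = [0.5433 -0.5352; 0.1730 -0.1408]
AᵀP(A−BK) = [1.5800 -0.6232; -0.6232 0.6585]
P' = Q + AᵀP(A−BK) = [14.5800 -3.6232; -3.6232 1.6585]
tr(P') = 16.2384


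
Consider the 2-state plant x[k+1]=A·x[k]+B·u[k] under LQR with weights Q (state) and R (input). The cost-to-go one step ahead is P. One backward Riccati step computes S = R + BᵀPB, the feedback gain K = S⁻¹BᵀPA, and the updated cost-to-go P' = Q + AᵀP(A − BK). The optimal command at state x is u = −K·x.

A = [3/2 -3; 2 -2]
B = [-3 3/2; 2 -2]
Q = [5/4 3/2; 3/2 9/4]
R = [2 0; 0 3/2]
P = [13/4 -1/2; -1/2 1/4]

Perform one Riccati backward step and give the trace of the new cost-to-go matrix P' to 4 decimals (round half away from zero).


BᵀP = [-10.7500 2.0000; 5.8750 -1.2500]
S = R + BᵀPB = [2 0; 0 3/2] + [36.2500 -20.1250; -20.1250 11.3125] = [38.2500 -20.1250; -20.1250 12.8125]
BᵀPA = [-12.1250 28.2500; 6.3125 -15.1250]
K = S⁻¹·BᵀPA = [-0.3328 0.6767; -0.0301 -0.1176]
A−BK = [0.5467 -0.7935; 2.6054 -3.5885]
AᵀP(A−BK) = [1.4669 -2.1778; -2.1778 3.3549]
P' = Q + AᵀP(A−BK) = [2.7169 -0.6778; -0.6778 5.6049]
tr(P') = 8.3218

8.3218


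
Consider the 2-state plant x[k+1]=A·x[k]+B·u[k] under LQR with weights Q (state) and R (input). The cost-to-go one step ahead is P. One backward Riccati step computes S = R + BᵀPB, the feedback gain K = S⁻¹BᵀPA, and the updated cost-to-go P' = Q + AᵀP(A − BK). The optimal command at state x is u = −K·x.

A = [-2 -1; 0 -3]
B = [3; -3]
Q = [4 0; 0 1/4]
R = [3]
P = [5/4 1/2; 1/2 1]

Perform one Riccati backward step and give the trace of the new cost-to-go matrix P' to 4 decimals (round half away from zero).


BᵀP = [2.2500 -1.5000]
S = R + BᵀPB = [3] + [11.2500] = [14.2500]
BᵀPA = [-4.5000 2.2500]
K = S⁻¹·BᵀPA = [-0.3158 0.1579]
A−BK = [-1.0526 -1.4737; -0.9474 -2.5263]
AᵀP(A−BK) = [3.5789 6.2105; 6.2105 12.8947]
P' = Q + AᵀP(A−BK) = [7.5789 6.2105; 6.2105 13.1447]
tr(P') = 20.7237

20.7237


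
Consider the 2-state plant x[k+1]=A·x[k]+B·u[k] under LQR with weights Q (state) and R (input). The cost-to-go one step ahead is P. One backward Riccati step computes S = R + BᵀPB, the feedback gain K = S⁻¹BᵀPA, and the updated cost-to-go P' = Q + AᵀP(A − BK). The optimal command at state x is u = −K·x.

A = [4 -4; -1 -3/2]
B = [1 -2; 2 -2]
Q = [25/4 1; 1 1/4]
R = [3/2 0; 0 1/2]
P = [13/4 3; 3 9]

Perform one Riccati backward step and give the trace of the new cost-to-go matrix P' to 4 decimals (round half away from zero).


30.2635

BᵀP = [9.2500 21.0000; -12.5000 -24.0000]
S = R + BᵀPB = [3/2 0; 0 1/2] + [51.2500 -60.5000; -60.5000 73.0000] = [52.7500 -60.5000; -60.5000 73.5000]
BᵀPA = [16.0000 -68.5000; -26.0000 86.0000]
K = S⁻¹·BᵀPA = [-1.8305 0.7758; -1.8605 1.8086]
A−BK = [2.1095 -1.1585; -1.0599 0.5657]
AᵀP(A−BK) = [17.9153 -9.8879; -9.8879 5.8483]
P' = Q + AᵀP(A−BK) = [24.1653 -8.8879; -8.8879 6.0983]
tr(P') = 30.2635


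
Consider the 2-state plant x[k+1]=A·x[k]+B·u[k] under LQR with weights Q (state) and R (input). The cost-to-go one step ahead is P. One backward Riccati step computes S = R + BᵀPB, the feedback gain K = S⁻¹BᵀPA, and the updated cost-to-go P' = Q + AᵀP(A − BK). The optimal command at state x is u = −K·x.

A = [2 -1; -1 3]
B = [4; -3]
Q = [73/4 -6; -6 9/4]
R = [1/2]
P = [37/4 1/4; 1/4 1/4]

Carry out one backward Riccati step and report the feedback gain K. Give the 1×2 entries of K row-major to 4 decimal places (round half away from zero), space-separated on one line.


0.4991 -0.2453

BᵀP = [36.2500 0.2500]
S = R + BᵀPB = [1/2] + [144.2500] = [144.7500]
BᵀPA = [72.2500 -35.5000]
K = S⁻¹·BᵀPA = [0.4991 -0.2453]
A−BK = [0.0035 -0.0190; 0.4974 2.2642]
AᵀP(A−BK) = [0.1874 0.2193; 0.2193 1.2936]
P' = Q + AᵀP(A−BK) = [18.4374 -5.7807; -5.7807 3.5436]
tr(P') = 21.9810


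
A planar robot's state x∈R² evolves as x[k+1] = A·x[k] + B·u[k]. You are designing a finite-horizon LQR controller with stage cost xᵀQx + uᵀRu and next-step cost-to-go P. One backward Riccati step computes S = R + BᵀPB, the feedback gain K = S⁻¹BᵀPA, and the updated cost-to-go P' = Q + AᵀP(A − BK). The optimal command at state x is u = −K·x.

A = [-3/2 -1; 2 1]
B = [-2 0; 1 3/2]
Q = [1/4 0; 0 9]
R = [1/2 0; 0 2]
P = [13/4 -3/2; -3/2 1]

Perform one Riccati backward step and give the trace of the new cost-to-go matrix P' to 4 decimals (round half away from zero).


10.1443

BᵀP = [-8.0000 4.0000; -2.2500 1.5000]
S = R + BᵀPB = [1/2 0; 0 2] + [20.0000 6.0000; 6.0000 2.2500] = [20.5000 6.0000; 6.0000 4.2500]
BᵀPA = [20.0000 12.0000; 6.3750 3.7500]
K = S⁻¹·BᵀPA = [0.9144 0.5575; 0.2090 0.0954]
A−BK = [0.3289 0.1149; 0.7720 0.2995]
AᵀP(A−BK) = [0.6913 0.3680; 0.3680 0.2029]
P' = Q + AᵀP(A−BK) = [0.9413 0.3680; 0.3680 9.2029]
tr(P') = 10.1443


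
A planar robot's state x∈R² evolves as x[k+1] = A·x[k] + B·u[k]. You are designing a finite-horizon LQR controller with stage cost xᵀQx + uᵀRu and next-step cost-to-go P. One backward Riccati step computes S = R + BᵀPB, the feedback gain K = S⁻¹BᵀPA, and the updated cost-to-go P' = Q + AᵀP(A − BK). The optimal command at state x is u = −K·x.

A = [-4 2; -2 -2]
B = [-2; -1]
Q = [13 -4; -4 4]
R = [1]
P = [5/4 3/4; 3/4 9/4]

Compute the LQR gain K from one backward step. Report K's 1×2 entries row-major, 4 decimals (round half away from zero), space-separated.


BᵀP = [-3.2500 -3.7500]
S = R + BᵀPB = [1] + [10.2500] = [11.2500]
BᵀPA = [20.5000 1.0000]
K = S⁻¹·BᵀPA = [1.8222 0.0889]
A−BK = [-0.3556 2.1778; -0.1778 -1.9111]
AᵀP(A−BK) = [3.6444 0.1778; 0.1778 7.9111]
P' = Q + AᵀP(A−BK) = [16.6444 -3.8222; -3.8222 11.9111]
tr(P') = 28.5556

1.8222 0.0889


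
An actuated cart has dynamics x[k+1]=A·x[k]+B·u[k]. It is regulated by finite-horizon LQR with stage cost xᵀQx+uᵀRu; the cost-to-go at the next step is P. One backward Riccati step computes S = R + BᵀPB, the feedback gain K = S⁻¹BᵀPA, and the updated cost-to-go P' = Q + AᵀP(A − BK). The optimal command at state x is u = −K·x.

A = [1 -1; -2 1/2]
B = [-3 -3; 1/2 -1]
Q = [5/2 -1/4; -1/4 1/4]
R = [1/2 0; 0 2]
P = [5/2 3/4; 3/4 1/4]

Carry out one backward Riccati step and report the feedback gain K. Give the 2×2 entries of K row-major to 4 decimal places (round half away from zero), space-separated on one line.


BᵀP = [-7.1250 -2.1250; -8.2500 -2.5000]
S = R + BᵀPB = [1/2 0; 0 2] + [20.3125 23.5000; 23.5000 27.2500] = [20.8125 23.5000; 23.5000 29.2500]
BᵀPA = [-2.8750 6.0625; -3.2500 7.0000]
K = S⁻¹·BᵀPA = [-0.1366 0.2270; -0.0014 0.0570]
A−BK = [0.5861 -0.1482; -1.9331 0.4435]
AᵀP(A−BK) = [0.1028 -0.0373; -0.0373 0.0377]
P' = Q + AᵀP(A−BK) = [2.6028 -0.2873; -0.2873 0.2877]
tr(P') = 2.8906

-0.1366 0.2270 -0.0014 0.0570


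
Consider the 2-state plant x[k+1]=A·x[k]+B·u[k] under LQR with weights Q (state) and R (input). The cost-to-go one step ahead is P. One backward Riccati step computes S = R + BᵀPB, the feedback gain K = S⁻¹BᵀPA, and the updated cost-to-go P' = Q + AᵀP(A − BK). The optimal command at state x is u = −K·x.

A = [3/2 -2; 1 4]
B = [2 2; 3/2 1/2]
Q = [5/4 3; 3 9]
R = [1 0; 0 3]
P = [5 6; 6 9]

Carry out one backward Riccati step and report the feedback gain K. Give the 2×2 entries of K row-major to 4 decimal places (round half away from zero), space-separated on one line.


0.6109 1.1722 0.1341 -0.5232

BᵀP = [19.0000 25.5000; 13.0000 16.5000]
S = R + BᵀPB = [1 0; 0 3] + [76.2500 50.7500; 50.7500 34.2500] = [77.2500 50.7500; 50.7500 37.2500]
BᵀPA = [54.0000 64.0000; 36.0000 40.0000]
K = S⁻¹·BᵀPA = [0.6109 1.1722; 0.1341 -0.5232]
A−BK = [0.0099 -3.2980; 0.0166 2.5033]
AᵀP(A−BK) = [0.4321 0.5364; 0.5364 13.9073]
P' = Q + AᵀP(A−BK) = [1.6821 3.5364; 3.5364 22.9073]
tr(P') = 24.5894


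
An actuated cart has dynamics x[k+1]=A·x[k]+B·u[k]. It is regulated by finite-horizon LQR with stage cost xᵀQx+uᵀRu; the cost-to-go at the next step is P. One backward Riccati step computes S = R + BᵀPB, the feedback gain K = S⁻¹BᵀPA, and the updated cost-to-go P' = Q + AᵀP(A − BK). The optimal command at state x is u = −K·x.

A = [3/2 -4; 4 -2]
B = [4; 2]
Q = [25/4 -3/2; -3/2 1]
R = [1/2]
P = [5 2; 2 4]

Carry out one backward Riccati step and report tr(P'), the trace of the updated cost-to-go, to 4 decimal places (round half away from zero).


BᵀP = [24.0000 16.0000]
S = R + BᵀPB = [1/2] + [128.0000] = [128.5000]
BᵀPA = [100.0000 -128.0000]
K = S⁻¹·BᵀPA = [0.7782 -0.9961]
A−BK = [-1.6128 -0.0156; 2.4436 -0.0078]
AᵀP(A−BK) = [21.4290 -0.3891; -0.3891 0.4981]
P' = Q + AᵀP(A−BK) = [27.6790 -1.8891; -1.8891 1.4981]
tr(P') = 29.1770

29.1770


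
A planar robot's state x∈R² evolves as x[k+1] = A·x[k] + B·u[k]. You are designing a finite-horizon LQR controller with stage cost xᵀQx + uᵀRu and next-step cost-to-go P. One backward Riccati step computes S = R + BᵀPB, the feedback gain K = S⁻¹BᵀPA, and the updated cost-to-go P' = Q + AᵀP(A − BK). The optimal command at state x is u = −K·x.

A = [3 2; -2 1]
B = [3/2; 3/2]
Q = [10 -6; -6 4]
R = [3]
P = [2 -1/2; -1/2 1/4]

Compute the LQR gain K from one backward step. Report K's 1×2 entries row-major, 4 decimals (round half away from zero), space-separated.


1.2903 0.7097

BᵀP = [2.2500 -0.3750]
S = R + BᵀPB = [3] + [2.8125] = [5.8125]
BᵀPA = [7.5000 4.1250]
K = S⁻¹·BᵀPA = [1.2903 0.7097]
A−BK = [1.0645 0.9355; -3.9355 -0.0645]
AᵀP(A−BK) = [15.3226 6.6774; 6.6774 3.3226]
P' = Q + AᵀP(A−BK) = [25.3226 0.6774; 0.6774 7.3226]
tr(P') = 32.6452


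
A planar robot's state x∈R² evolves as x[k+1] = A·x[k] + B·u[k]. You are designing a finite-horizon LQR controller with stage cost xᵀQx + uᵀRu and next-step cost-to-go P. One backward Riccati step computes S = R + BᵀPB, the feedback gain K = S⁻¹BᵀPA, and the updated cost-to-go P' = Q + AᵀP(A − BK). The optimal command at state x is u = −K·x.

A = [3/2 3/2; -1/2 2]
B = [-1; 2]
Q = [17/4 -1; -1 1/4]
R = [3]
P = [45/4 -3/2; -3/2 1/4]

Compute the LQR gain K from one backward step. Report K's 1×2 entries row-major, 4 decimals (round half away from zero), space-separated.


BᵀP = [-14.2500 2.0000]
S = R + BᵀPB = [3] + [18.2500] = [21.2500]
BᵀPA = [-22.3750 -17.3750]
K = S⁻¹·BᵀPA = [-1.0529 -0.8176]
A−BK = [0.4471 0.6824; 1.6059 3.6353]
AᵀP(A−BK) = [4.0654 3.3926; 3.3926 3.1059]
P' = Q + AᵀP(A−BK) = [8.3154 2.3926; 2.3926 3.3559]
tr(P') = 11.6713

-1.0529 -0.8176


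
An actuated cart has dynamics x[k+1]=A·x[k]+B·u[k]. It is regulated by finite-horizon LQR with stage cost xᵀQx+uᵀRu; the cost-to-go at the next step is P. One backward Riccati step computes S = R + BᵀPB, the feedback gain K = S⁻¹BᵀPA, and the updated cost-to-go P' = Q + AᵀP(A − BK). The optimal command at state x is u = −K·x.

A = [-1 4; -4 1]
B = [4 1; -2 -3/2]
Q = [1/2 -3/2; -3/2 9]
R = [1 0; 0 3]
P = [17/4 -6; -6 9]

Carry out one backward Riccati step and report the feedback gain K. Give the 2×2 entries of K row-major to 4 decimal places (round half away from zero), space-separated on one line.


0.5393 0.4182 0.3327 -0.1093

BᵀP = [29.0000 -42.0000; 13.2500 -19.5000]
S = R + BᵀPB = [1 0; 0 3] + [200.0000 92.0000; 92.0000 42.5000] = [201.0000 92.0000; 92.0000 45.5000]
BᵀPA = [139.0000 74.0000; 64.7500 33.5000]
K = S⁻¹·BᵀPA = [0.5393 0.4182; 0.3327 -0.1093]
A−BK = [-3.4897 2.4365; -2.4224 1.6724]
AᵀP(A−BK) = [3.7503 -2.0508; -2.0508 1.7157]
P' = Q + AᵀP(A−BK) = [4.2503 -3.5508; -3.5508 10.7157]
tr(P') = 14.9660


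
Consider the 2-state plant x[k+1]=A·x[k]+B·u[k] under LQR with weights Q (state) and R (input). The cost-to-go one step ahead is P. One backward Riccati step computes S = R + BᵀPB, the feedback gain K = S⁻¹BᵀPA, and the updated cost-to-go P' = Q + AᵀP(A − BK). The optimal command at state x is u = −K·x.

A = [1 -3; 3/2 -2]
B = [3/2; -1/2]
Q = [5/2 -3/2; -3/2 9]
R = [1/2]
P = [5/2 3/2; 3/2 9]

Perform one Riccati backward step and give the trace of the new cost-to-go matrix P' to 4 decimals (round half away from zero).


BᵀP = [3.0000 -2.2500]
S = R + BᵀPB = [1/2] + [5.6250] = [6.1250]
BᵀPA = [-0.3750 -4.5000]
K = S⁻¹·BᵀPA = [-0.0612 -0.7347]
A−BK = [1.0918 -1.8980; 1.4694 -2.3673]
AᵀP(A−BK) = [27.2270 -44.5255; -44.5255 73.1939]
P' = Q + AᵀP(A−BK) = [29.7270 -46.0255; -46.0255 82.1939]
tr(P') = 111.9209

111.9209
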